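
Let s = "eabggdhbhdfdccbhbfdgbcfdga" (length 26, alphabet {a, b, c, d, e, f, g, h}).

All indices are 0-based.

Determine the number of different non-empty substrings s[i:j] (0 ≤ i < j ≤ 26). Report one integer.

rank | idx | suffix
   0 |  25 | a
   1 |   1 | abggdhbhdfdccbhbfdgbcfdga
   2 |  20 | bcfdga
   3 |  16 | bfdgbcfdga
   4 |   2 | bggdhbhdfdccbhbfdgbcfdga
   5 |  14 | bhbfdgbcfdga
   6 |   7 | bhdfdccbhbfdgbcfdga
   7 |  13 | cbhbfdgbcfdga
   8 |  12 | ccbhbfdgbcfdga
   9 |  21 | cfdga
  10 |  11 | dccbhbfdgbcfdga
  11 |   9 | dfdccbhbfdgbcfdga
  12 |  23 | dga
  13 |  18 | dgbcfdga
  14 |   5 | dhbhdfdccbhbfdgbcfdga
  15 |   0 | eabggdhbhdfdccbhbfdgbcfdga
  16 |  10 | fdccbhbfdgbcfdga
  17 |  22 | fdga
  18 |  17 | fdgbcfdga
  19 |  24 | ga
  20 |  19 | gbcfdga
  21 |   4 | gdhbhdfdccbhbfdgbcfdga
  22 |   3 | ggdhbhdfdccbhbfdgbcfdga
  23 |  15 | hbfdgbcfdga
  24 |   6 | hbhdfdccbhbfdgbcfdga
  25 |   8 | hdfdccbhbfdgbcfdga

SA = [25, 1, 20, 16, 2, 14, 7, 13, 12, 21, 11, 9, 23, 18, 5, 0, 10, 22, 17, 24, 19, 4, 3, 15, 6, 8]
[i] adj suffixes → lcp
  [1] 25/1 → 1 ('a')
  [2] 1/20 → 0 ('')
  [3] 20/16 → 1 ('b')
  [4] 16/2 → 1 ('b')
  [5] 2/14 → 1 ('b')
  [6] 14/7 → 2 ('bh')
  [7] 7/13 → 0 ('')
  [8] 13/12 → 1 ('c')
  [9] 12/21 → 1 ('c')
  [10] 21/11 → 0 ('')
  [11] 11/9 → 1 ('d')
  [12] 9/23 → 1 ('d')
  [13] 23/18 → 2 ('dg')
  [14] 18/5 → 1 ('d')
  [15] 5/0 → 0 ('')
  [16] 0/10 → 0 ('')
  [17] 10/22 → 2 ('fd')
  [18] 22/17 → 3 ('fdg')
  [19] 17/24 → 0 ('')
  [20] 24/19 → 1 ('g')
  [21] 19/4 → 1 ('g')
  [22] 4/3 → 1 ('g')
  [23] 3/15 → 0 ('')
  [24] 15/6 → 2 ('hb')
  [25] 6/8 → 1 ('h')

n(n+1)/2 = 26·27/2 = 351
Σ LCP = 0 + 1 + 0 + 1 + 1 + 1 + 2 + 0 + 1 + 1 + 0 + 1 + 1 + 2 + 1 + 0 + 0 + 2 + 3 + 0 + 1 + 1 + 1 + 0 + 2 + 1 = 24
distinct = 351 − 24 = 327

327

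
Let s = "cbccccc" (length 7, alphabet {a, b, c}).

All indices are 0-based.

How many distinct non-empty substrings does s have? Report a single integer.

17

rank | idx | suffix
   0 |   1 | bccccc
   1 |   6 | c
   2 |   0 | cbccccc
   3 |   5 | cc
   4 |   4 | ccc
   5 |   3 | cccc
   6 |   2 | ccccc

SA = [1, 6, 0, 5, 4, 3, 2]
rank  pair      lcp
   1  s[1:],s[6:]  0  ''
   2  s[6:],s[0:]  1  'c'
   3  s[0:],s[5:]  1  'c'
   4  s[5:],s[4:]  2  'cc'
   5  s[4:],s[3:]  3  'ccc'
   6  s[3:],s[2:]  4  'cccc'

n(n+1)/2 = 7·8/2 = 28
Σ LCP = 0 + 0 + 1 + 1 + 2 + 3 + 4 = 11
distinct = 28 − 11 = 17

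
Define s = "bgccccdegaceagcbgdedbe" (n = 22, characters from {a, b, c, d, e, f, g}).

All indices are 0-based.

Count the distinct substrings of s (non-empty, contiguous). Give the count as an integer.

rank→(start, suffix):
  0 → (9, 'aceagcbgdedbe')
  1 → (12, 'agcbgdedbe')
  2 → (20, 'be')
  3 → (0, 'bgccccdegaceagcbgdedbe')
  4 → (15, 'bgdedbe')
  5 → (14, 'cbgdedbe')
  6 → (2, 'ccccdegaceagcbgdedbe')
  7 → (3, 'cccdegaceagcbgdedbe')
  8 → (4, 'ccdegaceagcbgdedbe')
  9 → (5, 'cdegaceagcbgdedbe')
  10 → (10, 'ceagcbgdedbe')
  11 → (19, 'dbe')
  12 → (17, 'dedbe')
  13 → (6, 'degaceagcbgdedbe')
  14 → (21, 'e')
  15 → (11, 'eagcbgdedbe')
  16 → (18, 'edbe')
  17 → (7, 'egaceagcbgdedbe')
  18 → (8, 'gaceagcbgdedbe')
  19 → (13, 'gcbgdedbe')
  20 → (1, 'gccccdegaceagcbgdedbe')
  21 → (16, 'gdedbe')

SA = [9, 12, 20, 0, 15, 14, 2, 3, 4, 5, 10, 19, 17, 6, 21, 11, 18, 7, 8, 13, 1, 16]
rank  pair      lcp
   1  s[9:],s[12:]  1  'a'
   2  s[12:],s[20:]  0  ''
   3  s[20:],s[0:]  1  'b'
   4  s[0:],s[15:]  2  'bg'
   5  s[15:],s[14:]  0  ''
   6  s[14:],s[2:]  1  'c'
   7  s[2:],s[3:]  3  'ccc'
   8  s[3:],s[4:]  2  'cc'
   9  s[4:],s[5:]  1  'c'
  10  s[5:],s[10:]  1  'c'
  11  s[10:],s[19:]  0  ''
  12  s[19:],s[17:]  1  'd'
  13  s[17:],s[6:]  2  'de'
  14  s[6:],s[21:]  0  ''
  15  s[21:],s[11:]  1  'e'
  16  s[11:],s[18:]  1  'e'
  17  s[18:],s[7:]  1  'e'
  18  s[7:],s[8:]  0  ''
  19  s[8:],s[13:]  1  'g'
  20  s[13:],s[1:]  2  'gc'
  21  s[1:],s[16:]  1  'g'

n(n+1)/2 = 22·23/2 = 253
Σ LCP = 0 + 1 + 0 + 1 + 2 + 0 + 1 + 3 + 2 + 1 + 1 + 0 + 1 + 2 + 0 + 1 + 1 + 1 + 0 + 1 + 2 + 1 = 22
distinct = 253 − 22 = 231

231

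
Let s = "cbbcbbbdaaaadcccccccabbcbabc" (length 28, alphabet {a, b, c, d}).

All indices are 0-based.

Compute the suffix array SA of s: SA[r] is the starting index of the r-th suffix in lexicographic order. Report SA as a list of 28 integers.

rank | idx | suffix
   0 |   8 | aaaadcccccccabbcbabc
   1 |   9 | aaadcccccccabbcbabc
   2 |  10 | aadcccccccabbcbabc
   3 |  20 | abbcbabc
   4 |  25 | abc
   5 |  11 | adcccccccabbcbabc
   6 |  24 | babc
   7 |   4 | bbbdaaaadcccccccabbcbabc
   8 |  21 | bbcbabc
   9 |   1 | bbcbbbdaaaadcccccccabbcbabc
  10 |   5 | bbdaaaadcccccccabbcbabc
  11 |  26 | bc
  12 |  22 | bcbabc
  13 |   2 | bcbbbdaaaadcccccccabbcbabc
  14 |   6 | bdaaaadcccccccabbcbabc
  15 |  27 | c
  16 |  19 | cabbcbabc
  17 |  23 | cbabc
  18 |   3 | cbbbdaaaadcccccccabbcbabc
  19 |   0 | cbbcbbbdaaaadcccccccabbcbabc
  20 |  18 | ccabbcbabc
  21 |  17 | cccabbcbabc
  22 |  16 | ccccabbcbabc
  23 |  15 | cccccabbcbabc
  24 |  14 | ccccccabbcbabc
  25 |  13 | cccccccabbcbabc
  26 |   7 | daaaadcccccccabbcbabc
  27 |  12 | dcccccccabbcbabc

[8, 9, 10, 20, 25, 11, 24, 4, 21, 1, 5, 26, 22, 2, 6, 27, 19, 23, 3, 0, 18, 17, 16, 15, 14, 13, 7, 12]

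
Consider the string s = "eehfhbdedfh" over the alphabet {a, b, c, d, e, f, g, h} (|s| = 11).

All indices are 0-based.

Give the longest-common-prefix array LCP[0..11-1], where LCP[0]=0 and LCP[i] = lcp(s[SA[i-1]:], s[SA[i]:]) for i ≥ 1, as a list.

[0, 0, 1, 0, 1, 1, 0, 2, 0, 1, 1]

rank | idx | suffix
   0 |   5 | bdedfh
   1 |   6 | dedfh
   2 |   8 | dfh
   3 |   7 | edfh
   4 |   0 | eehfhbdedfh
   5 |   1 | ehfhbdedfh
   6 |   9 | fh
   7 |   3 | fhbdedfh
   8 |  10 | h
   9 |   4 | hbdedfh
  10 |   2 | hfhbdedfh

SA = [5, 6, 8, 7, 0, 1, 9, 3, 10, 4, 2]
rank  pair      lcp
   1  s[5:],s[6:]  0  ''
   2  s[6:],s[8:]  1  'd'
   3  s[8:],s[7:]  0  ''
   4  s[7:],s[0:]  1  'e'
   5  s[0:],s[1:]  1  'e'
   6  s[1:],s[9:]  0  ''
   7  s[9:],s[3:]  2  'fh'
   8  s[3:],s[10:]  0  ''
   9  s[10:],s[4:]  1  'h'
  10  s[4:],s[2:]  1  'h'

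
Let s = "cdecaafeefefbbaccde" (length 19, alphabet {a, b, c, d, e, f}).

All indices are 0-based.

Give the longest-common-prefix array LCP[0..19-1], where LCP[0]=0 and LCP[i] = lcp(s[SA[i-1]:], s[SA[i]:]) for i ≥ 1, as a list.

[0, 1, 1, 0, 1, 0, 1, 1, 3, 0, 2, 0, 1, 1, 1, 2, 0, 1, 2]

rank | idx | suffix
   0 |   4 | aafeefefbbaccde
   1 |  14 | accde
   2 |   5 | afeefefbbaccde
   3 |  13 | baccde
   4 |  12 | bbaccde
   5 |   3 | caafeefefbbaccde
   6 |  15 | ccde
   7 |  16 | cde
   8 |   0 | cdecaafeefefbbaccde
   9 |  17 | de
  10 |   1 | decaafeefefbbaccde
  11 |  18 | e
  12 |   2 | ecaafeefefbbaccde
  13 |   7 | eefefbbaccde
  14 |  10 | efbbaccde
  15 |   8 | efefbbaccde
  16 |  11 | fbbaccde
  17 |   6 | feefefbbaccde
  18 |   9 | fefbbaccde

SA = [4, 14, 5, 13, 12, 3, 15, 16, 0, 17, 1, 18, 2, 7, 10, 8, 11, 6, 9]
rank  pair      lcp
   1  s[4:],s[14:]  1  'a'
   2  s[14:],s[5:]  1  'a'
   3  s[5:],s[13:]  0  ''
   4  s[13:],s[12:]  1  'b'
   5  s[12:],s[3:]  0  ''
   6  s[3:],s[15:]  1  'c'
   7  s[15:],s[16:]  1  'c'
   8  s[16:],s[0:]  3  'cde'
   9  s[0:],s[17:]  0  ''
  10  s[17:],s[1:]  2  'de'
  11  s[1:],s[18:]  0  ''
  12  s[18:],s[2:]  1  'e'
  13  s[2:],s[7:]  1  'e'
  14  s[7:],s[10:]  1  'e'
  15  s[10:],s[8:]  2  'ef'
  16  s[8:],s[11:]  0  ''
  17  s[11:],s[6:]  1  'f'
  18  s[6:],s[9:]  2  'fe'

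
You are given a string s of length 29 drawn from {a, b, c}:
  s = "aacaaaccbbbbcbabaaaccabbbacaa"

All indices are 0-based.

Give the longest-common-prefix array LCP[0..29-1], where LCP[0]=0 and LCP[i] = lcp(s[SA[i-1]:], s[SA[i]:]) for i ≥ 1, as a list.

rank→(start, suffix):
  0 → (28, 'a')
  1 → (27, 'aa')
  2 → (16, 'aaaccabbbacaa')
  3 → (3, 'aaaccbbbbcbabaaaccabbbacaa')
  4 → (0, 'aacaaaccbbbbcbabaaaccabbbacaa')
  5 → (17, 'aaccabbbacaa')
  6 → (4, 'aaccbbbbcbabaaaccabbbacaa')
  7 → (14, 'abaaaccabbbacaa')
  8 → (21, 'abbbacaa')
  9 → (25, 'acaa')
  10 → (1, 'acaaaccbbbbcbabaaaccabbbacaa')
  11 → (18, 'accabbbacaa')
  12 → (5, 'accbbbbcbabaaaccabbbacaa')
  13 → (15, 'baaaccabbbacaa')
  14 → (13, 'babaaaccabbbacaa')
  15 → (24, 'bacaa')
  16 → (23, 'bbacaa')
  17 → (22, 'bbbacaa')
  18 → (8, 'bbbbcbabaaaccabbbacaa')
  19 → (9, 'bbbcbabaaaccabbbacaa')
  20 → (10, 'bbcbabaaaccabbbacaa')
  21 → (11, 'bcbabaaaccabbbacaa')
  22 → (26, 'caa')
  23 → (2, 'caaaccbbbbcbabaaaccabbbacaa')
  24 → (20, 'cabbbacaa')
  25 → (12, 'cbabaaaccabbbacaa')
  26 → (7, 'cbbbbcbabaaaccabbbacaa')
  27 → (19, 'ccabbbacaa')
  28 → (6, 'ccbbbbcbabaaaccabbbacaa')

SA = [28, 27, 16, 3, 0, 17, 4, 14, 21, 25, 1, 18, 5, 15, 13, 24, 23, 22, 8, 9, 10, 11, 26, 2, 20, 12, 7, 19, 6]
i: (SA[i-1],SA[i]) lcp shared
  1: (28,27) 1 'a'
  2: (27,16) 2 'aa'
  3: (16,3) 5 'aaacc'
  4: (3,0) 2 'aa'
  5: (0,17) 3 'aac'
  6: (17,4) 4 'aacc'
  7: (4,14) 1 'a'
  8: (14,21) 2 'ab'
  9: (21,25) 1 'a'
  10: (25,1) 4 'acaa'
  11: (1,18) 2 'ac'
  12: (18,5) 3 'acc'
  13: (5,15) 0 ''
  14: (15,13) 2 'ba'
  15: (13,24) 2 'ba'
  16: (24,23) 1 'b'
  17: (23,22) 2 'bb'
  18: (22,8) 3 'bbb'
  19: (8,9) 3 'bbb'
  20: (9,10) 2 'bb'
  21: (10,11) 1 'b'
  22: (11,26) 0 ''
  23: (26,2) 3 'caa'
  24: (2,20) 2 'ca'
  25: (20,12) 1 'c'
  26: (12,7) 2 'cb'
  27: (7,19) 1 'c'
  28: (19,6) 2 'cc'

[0, 1, 2, 5, 2, 3, 4, 1, 2, 1, 4, 2, 3, 0, 2, 2, 1, 2, 3, 3, 2, 1, 0, 3, 2, 1, 2, 1, 2]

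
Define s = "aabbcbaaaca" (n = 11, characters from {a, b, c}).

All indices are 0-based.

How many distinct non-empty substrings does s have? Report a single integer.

56

rank | idx | suffix
   0 |  10 | a
   1 |   6 | aaaca
   2 |   0 | aabbcbaaaca
   3 |   7 | aaca
   4 |   1 | abbcbaaaca
   5 |   8 | aca
   6 |   5 | baaaca
   7 |   2 | bbcbaaaca
   8 |   3 | bcbaaaca
   9 |   9 | ca
  10 |   4 | cbaaaca

SA = [10, 6, 0, 7, 1, 8, 5, 2, 3, 9, 4]
[i] adj suffixes → lcp
  [1] 10/6 → 1 ('a')
  [2] 6/0 → 2 ('aa')
  [3] 0/7 → 2 ('aa')
  [4] 7/1 → 1 ('a')
  [5] 1/8 → 1 ('a')
  [6] 8/5 → 0 ('')
  [7] 5/2 → 1 ('b')
  [8] 2/3 → 1 ('b')
  [9] 3/9 → 0 ('')
  [10] 9/4 → 1 ('c')

n(n+1)/2 = 11·12/2 = 66
Σ LCP = 0 + 1 + 2 + 2 + 1 + 1 + 0 + 1 + 1 + 0 + 1 = 10
distinct = 66 − 10 = 56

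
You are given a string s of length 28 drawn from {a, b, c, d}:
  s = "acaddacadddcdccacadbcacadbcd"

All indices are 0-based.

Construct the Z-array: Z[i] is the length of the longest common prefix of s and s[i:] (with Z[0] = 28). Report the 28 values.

[28, 0, 1, 0, 0, 5, 0, 1, 0, 0, 0, 0, 0, 0, 0, 4, 0, 1, 0, 0, 0, 4, 0, 1, 0, 0, 0, 0]

Z[0]=28
i=1: fresh scan; Z[1]=0
i=2: fresh scan; Z[2]=1 scan→box=[2,3)
i=3: fresh scan; Z[3]=0
i=4: fresh scan; Z[4]=0
i=5: fresh scan; Z[5]=5 scan→box=[5,10)
i=6: min(r-i=4, Z[1]=0)=0; Z[6]=0
i=7: min(r-i=3, Z[2]=1)=1; Z[7]=1
i=8: min(r-i=2, Z[3]=0)=0; Z[8]=0
i=9: min(r-i=1, Z[4]=0)=0; Z[9]=0
i=10: fresh scan; Z[10]=0
i=11: fresh scan; Z[11]=0
i=12: fresh scan; Z[12]=0
i=13: fresh scan; Z[13]=0
i=14: fresh scan; Z[14]=0
i=15: fresh scan; Z[15]=4 scan→box=[15,19)
i=16: min(r-i=3, Z[1]=0)=0; Z[16]=0
i=17: min(r-i=2, Z[2]=1)=1; Z[17]=1
i=18: min(r-i=1, Z[3]=0)=0; Z[18]=0
i=19: fresh scan; Z[19]=0
i=20: fresh scan; Z[20]=0
i=21: fresh scan; Z[21]=4 scan→box=[21,25)
i=22: min(r-i=3, Z[1]=0)=0; Z[22]=0
i=23: min(r-i=2, Z[2]=1)=1; Z[23]=1
i=24: min(r-i=1, Z[3]=0)=0; Z[24]=0
i=25: fresh scan; Z[25]=0
i=26: fresh scan; Z[26]=0
i=27: fresh scan; Z[27]=0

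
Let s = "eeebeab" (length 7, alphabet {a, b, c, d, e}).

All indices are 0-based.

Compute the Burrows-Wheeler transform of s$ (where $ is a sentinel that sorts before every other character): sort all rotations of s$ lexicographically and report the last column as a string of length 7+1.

rank  rotation  last
    0  $eeebeab  b
    1  ab$eeebe  e
    2  b$eeebea  a
    3  beab$eee  e
    4  eab$eeeb  b
    5  ebeab$ee  e
    6  eebeab$e  e
    7  eeebeab$  $

beaebee$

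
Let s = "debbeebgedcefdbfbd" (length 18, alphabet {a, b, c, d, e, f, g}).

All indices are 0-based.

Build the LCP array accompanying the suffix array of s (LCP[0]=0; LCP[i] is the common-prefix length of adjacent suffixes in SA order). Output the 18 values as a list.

[0, 1, 1, 1, 1, 0, 0, 1, 1, 1, 0, 2, 1, 1, 1, 0, 1, 0]

rank→(start, suffix):
  0 → (2, 'bbeebgedcefdbfbd')
  1 → (16, 'bd')
  2 → (3, 'beebgedcefdbfbd')
  3 → (14, 'bfbd')
  4 → (6, 'bgedcefdbfbd')
  5 → (10, 'cefdbfbd')
  6 → (17, 'd')
  7 → (13, 'dbfbd')
  8 → (9, 'dcefdbfbd')
  9 → (0, 'debbeebgedcefdbfbd')
  10 → (1, 'ebbeebgedcefdbfbd')
  11 → (5, 'ebgedcefdbfbd')
  12 → (8, 'edcefdbfbd')
  13 → (4, 'eebgedcefdbfbd')
  14 → (11, 'efdbfbd')
  15 → (15, 'fbd')
  16 → (12, 'fdbfbd')
  17 → (7, 'gedcefdbfbd')

SA = [2, 16, 3, 14, 6, 10, 17, 13, 9, 0, 1, 5, 8, 4, 11, 15, 12, 7]
[i] adj suffixes → lcp
  [1] 2/16 → 1 ('b')
  [2] 16/3 → 1 ('b')
  [3] 3/14 → 1 ('b')
  [4] 14/6 → 1 ('b')
  [5] 6/10 → 0 ('')
  [6] 10/17 → 0 ('')
  [7] 17/13 → 1 ('d')
  [8] 13/9 → 1 ('d')
  [9] 9/0 → 1 ('d')
  [10] 0/1 → 0 ('')
  [11] 1/5 → 2 ('eb')
  [12] 5/8 → 1 ('e')
  [13] 8/4 → 1 ('e')
  [14] 4/11 → 1 ('e')
  [15] 11/15 → 0 ('')
  [16] 15/12 → 1 ('f')
  [17] 12/7 → 0 ('')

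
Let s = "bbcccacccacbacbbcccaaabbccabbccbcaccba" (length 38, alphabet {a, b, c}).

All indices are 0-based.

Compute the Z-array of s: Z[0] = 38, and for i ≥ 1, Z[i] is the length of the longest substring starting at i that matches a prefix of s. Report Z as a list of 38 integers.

Z[0]=38
i=1: i≥r, start 0; Z[1]=1 extend→box=[1,2)
i=2: i≥r, start 0; Z[2]=0
i=3: i≥r, start 0; Z[3]=0
i=4: i≥r, start 0; Z[4]=0
i=5: i≥r, start 0; Z[5]=0
i=6: i≥r, start 0; Z[6]=0
i=7: i≥r, start 0; Z[7]=0
i=8: i≥r, start 0; Z[8]=0
i=9: i≥r, start 0; Z[9]=0
i=10: i≥r, start 0; Z[10]=0
i=11: i≥r, start 0; Z[11]=1 extend→box=[11,12)
i=12: i≥r, start 0; Z[12]=0
i=13: i≥r, start 0; Z[13]=0
i=14: i≥r, start 0; Z[14]=6 extend→box=[14,20)
i=15: min(r-i=5, Z[1]=1)=1; Z[15]=1
i=16: min(r-i=4, Z[2]=0)=0; Z[16]=0
i=17: min(r-i=3, Z[3]=0)=0; Z[17]=0
i=18: min(r-i=2, Z[4]=0)=0; Z[18]=0
i=19: min(r-i=1, Z[5]=0)=0; Z[19]=0
i=20: i≥r, start 0; Z[20]=0
i=21: i≥r, start 0; Z[21]=0
i=22: i≥r, start 0; Z[22]=4 extend→box=[22,26)
i=23: min(r-i=3, Z[1]=1)=1; Z[23]=1
i=24: min(r-i=2, Z[2]=0)=0; Z[24]=0
i=25: min(r-i=1, Z[3]=0)=0; Z[25]=0
i=26: i≥r, start 0; Z[26]=0
i=27: i≥r, start 0; Z[27]=4 extend→box=[27,31)
i=28: min(r-i=3, Z[1]=1)=1; Z[28]=1
i=29: min(r-i=2, Z[2]=0)=0; Z[29]=0
i=30: min(r-i=1, Z[3]=0)=0; Z[30]=0
i=31: i≥r, start 0; Z[31]=1 extend→box=[31,32)
i=32: i≥r, start 0; Z[32]=0
i=33: i≥r, start 0; Z[33]=0
i=34: i≥r, start 0; Z[34]=0
i=35: i≥r, start 0; Z[35]=0
i=36: i≥r, start 0; Z[36]=1 extend→box=[36,37)
i=37: i≥r, start 0; Z[37]=0

[38, 1, 0, 0, 0, 0, 0, 0, 0, 0, 0, 1, 0, 0, 6, 1, 0, 0, 0, 0, 0, 0, 4, 1, 0, 0, 0, 4, 1, 0, 0, 1, 0, 0, 0, 0, 1, 0]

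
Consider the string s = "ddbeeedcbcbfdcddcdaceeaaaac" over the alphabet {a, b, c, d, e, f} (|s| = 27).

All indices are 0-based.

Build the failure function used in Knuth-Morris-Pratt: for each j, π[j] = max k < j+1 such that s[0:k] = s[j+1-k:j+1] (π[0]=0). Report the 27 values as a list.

[0, 1, 0, 0, 0, 0, 1, 0, 0, 0, 0, 0, 1, 0, 1, 2, 0, 1, 0, 0, 0, 0, 0, 0, 0, 0, 0]

π[0] = 0
j=1 s[j]='d': π[1]=1 (border 'd')
j=2 s[j]='b': k: 1→0; π[2]=0 (border '')
j=3 s[j]='e': π[3]=0 (border '')
j=4 s[j]='e': π[4]=0 (border '')
j=5 s[j]='e': π[5]=0 (border '')
j=6 s[j]='d': π[6]=1 (border 'd')
j=7 s[j]='c': k: 1→0; π[7]=0 (border '')
j=8 s[j]='b': π[8]=0 (border '')
j=9 s[j]='c': π[9]=0 (border '')
j=10 s[j]='b': π[10]=0 (border '')
j=11 s[j]='f': π[11]=0 (border '')
j=12 s[j]='d': π[12]=1 (border 'd')
j=13 s[j]='c': k: 1→0; π[13]=0 (border '')
j=14 s[j]='d': π[14]=1 (border 'd')
j=15 s[j]='d': π[15]=2 (border 'dd')
j=16 s[j]='c': k: 2→1→0; π[16]=0 (border '')
j=17 s[j]='d': π[17]=1 (border 'd')
j=18 s[j]='a': k: 1→0; π[18]=0 (border '')
j=19 s[j]='c': π[19]=0 (border '')
j=20 s[j]='e': π[20]=0 (border '')
j=21 s[j]='e': π[21]=0 (border '')
j=22 s[j]='a': π[22]=0 (border '')
j=23 s[j]='a': π[23]=0 (border '')
j=24 s[j]='a': π[24]=0 (border '')
j=25 s[j]='a': π[25]=0 (border '')
j=26 s[j]='c': π[26]=0 (border '')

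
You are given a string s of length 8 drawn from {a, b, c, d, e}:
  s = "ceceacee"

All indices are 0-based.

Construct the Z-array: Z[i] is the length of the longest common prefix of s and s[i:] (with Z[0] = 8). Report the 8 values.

[8, 0, 2, 0, 0, 2, 0, 0]

Z[0]=8
i=1: fresh scan; Z[1]=0
i=2: fresh scan; Z[2]=2 grow→box=[2,4)
i=3: min(r-i=1, Z[1]=0)=0; Z[3]=0
i=4: fresh scan; Z[4]=0
i=5: fresh scan; Z[5]=2 grow→box=[5,7)
i=6: min(r-i=1, Z[1]=0)=0; Z[6]=0
i=7: fresh scan; Z[7]=0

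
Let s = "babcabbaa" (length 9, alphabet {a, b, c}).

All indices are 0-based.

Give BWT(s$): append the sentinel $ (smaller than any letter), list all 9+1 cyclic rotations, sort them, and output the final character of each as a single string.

rank  rotation    last
    0  $babcabbaa  a
    1  a$babcabba  a
    2  aa$babcabb  b
    3  abbaa$babc  c
    4  abcabbaa$b  b
    5  baa$babcab  b
    6  babcabbaa$  $
    7  bbaa$babca  a
    8  bcabbaa$ba  a
    9  cabbaa$bab  b

aabcbb$aab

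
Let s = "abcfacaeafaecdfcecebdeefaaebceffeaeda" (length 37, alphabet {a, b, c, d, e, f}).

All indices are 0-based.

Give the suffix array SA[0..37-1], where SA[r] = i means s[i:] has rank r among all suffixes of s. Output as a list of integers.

[36, 24, 0, 4, 6, 25, 10, 33, 8, 27, 1, 19, 5, 12, 17, 15, 28, 2, 35, 20, 13, 32, 7, 26, 18, 11, 16, 34, 21, 22, 29, 23, 3, 9, 14, 31, 30]

rank | idx | suffix
   0 |  36 | a
   1 |  24 | aaebceffeaeda
   2 |   0 | abcfacaeafaecdfcecebdeefaaebceffeaeda
   3 |   4 | acaeafaecdfcecebdeefaaebceffeaeda
   4 |   6 | aeafaecdfcecebdeefaaebceffeaeda
   5 |  25 | aebceffeaeda
   6 |  10 | aecdfcecebdeefaaebceffeaeda
   7 |  33 | aeda
   8 |   8 | afaecdfcecebdeefaaebceffeaeda
   9 |  27 | bceffeaeda
  10 |   1 | bcfacaeafaecdfcecebdeefaaebceffeaeda
  11 |  19 | bdeefaaebceffeaeda
  12 |   5 | caeafaecdfcecebdeefaaebceffeaeda
  13 |  12 | cdfcecebdeefaaebceffeaeda
  14 |  17 | cebdeefaaebceffeaeda
  15 |  15 | cecebdeefaaebceffeaeda
  16 |  28 | ceffeaeda
  17 |   2 | cfacaeafaecdfcecebdeefaaebceffeaeda
  18 |  35 | da
  19 |  20 | deefaaebceffeaeda
  20 |  13 | dfcecebdeefaaebceffeaeda
  21 |  32 | eaeda
  22 |   7 | eafaecdfcecebdeefaaebceffeaeda
  23 |  26 | ebceffeaeda
  24 |  18 | ebdeefaaebceffeaeda
  25 |  11 | ecdfcecebdeefaaebceffeaeda
  26 |  16 | ecebdeefaaebceffeaeda
  27 |  34 | eda
  28 |  21 | eefaaebceffeaeda
  29 |  22 | efaaebceffeaeda
  30 |  29 | effeaeda
  31 |  23 | faaebceffeaeda
  32 |   3 | facaeafaecdfcecebdeefaaebceffeaeda
  33 |   9 | faecdfcecebdeefaaebceffeaeda
  34 |  14 | fcecebdeefaaebceffeaeda
  35 |  31 | feaeda
  36 |  30 | ffeaeda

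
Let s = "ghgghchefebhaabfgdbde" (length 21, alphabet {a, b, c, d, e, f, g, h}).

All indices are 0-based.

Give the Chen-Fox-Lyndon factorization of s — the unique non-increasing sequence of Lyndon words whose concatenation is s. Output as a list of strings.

["gh", "ggh", "chefe", "bh", "aabfgdbde"]

emit factor 1: 'gh' (i=0, period=2)
emit factor 2: 'ggh' (i=2, period=3)
emit factor 3: 'chefe' (i=5, period=5)
emit factor 4: 'bh' (i=10, period=2)
emit factor 5: 'aabfgdbde' (i=12, period=9)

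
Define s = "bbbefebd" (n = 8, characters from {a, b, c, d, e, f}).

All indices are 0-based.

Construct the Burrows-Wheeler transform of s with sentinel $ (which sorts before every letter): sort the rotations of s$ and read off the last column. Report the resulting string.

rank  rotation   last
    0  $bbbefebd  d
    1  bbbefebd$  $
    2  bbefebd$b  b
    3  bd$bbbefe  e
    4  befebd$bb  b
    5  d$bbbefeb  b
    6  ebd$bbbef  f
    7  efebd$bbb  b
    8  febd$bbbe  e

d$bebbfbe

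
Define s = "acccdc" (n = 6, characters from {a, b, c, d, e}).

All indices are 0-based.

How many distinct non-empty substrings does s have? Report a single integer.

17

rank | idx | suffix
   0 |   0 | acccdc
   1 |   5 | c
   2 |   1 | cccdc
   3 |   2 | ccdc
   4 |   3 | cdc
   5 |   4 | dc

SA = [0, 5, 1, 2, 3, 4]
rank  pair      lcp
   1  s[0:],s[5:]  0  ''
   2  s[5:],s[1:]  1  'c'
   3  s[1:],s[2:]  2  'cc'
   4  s[2:],s[3:]  1  'c'
   5  s[3:],s[4:]  0  ''

n(n+1)/2 = 6·7/2 = 21
Σ LCP = 0 + 0 + 1 + 2 + 1 + 0 = 4
distinct = 21 − 4 = 17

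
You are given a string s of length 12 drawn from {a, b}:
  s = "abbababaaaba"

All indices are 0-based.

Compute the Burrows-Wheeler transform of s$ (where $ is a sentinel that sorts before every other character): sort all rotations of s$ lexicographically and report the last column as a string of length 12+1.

abbaabb$aaaba

rank  rotation       last
    0  $abbababaaaba  a
    1  a$abbababaaab  b
    2  aaaba$abbabab  b
    3  aaba$abbababa  a
    4  aba$abbababaa  a
    5  abaaaba$abbab  b
    6  ababaaaba$abb  b
    7  abbababaaaba$  $
    8  ba$abbababaaa  a
    9  baaaba$abbaba  a
   10  babaaaba$abba  a
   11  bababaaaba$ab  b
   12  bbababaaaba$a  a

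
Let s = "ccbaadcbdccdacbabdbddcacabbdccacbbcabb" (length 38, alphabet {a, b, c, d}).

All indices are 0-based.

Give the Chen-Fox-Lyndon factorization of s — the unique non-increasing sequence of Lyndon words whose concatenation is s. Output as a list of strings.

["c", "c", "b", "aadcbdccdacbabdbddcacabbdccacbbcabb"]

emit factor 1: 'c' (i=0, period=1)
emit factor 2: 'c' (i=1, period=1)
emit factor 3: 'b' (i=2, period=1)
emit factor 4: 'aadcbdccdacbabdbddcacabbdccacbbcabb' (i=3, period=35)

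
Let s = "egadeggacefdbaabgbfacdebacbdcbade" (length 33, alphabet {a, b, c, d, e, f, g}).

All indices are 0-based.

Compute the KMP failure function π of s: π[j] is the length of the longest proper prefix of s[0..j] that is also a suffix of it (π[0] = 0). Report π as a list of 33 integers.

[0, 0, 0, 0, 1, 2, 0, 0, 0, 1, 0, 0, 0, 0, 0, 0, 0, 0, 0, 0, 0, 0, 1, 0, 0, 0, 0, 0, 0, 0, 0, 0, 1]

π[0] = 0
j=1 s[j]='g': π[1]=0 (border '')
j=2 s[j]='a': π[2]=0 (border '')
j=3 s[j]='d': π[3]=0 (border '')
j=4 s[j]='e': π[4]=1 (border 'e')
j=5 s[j]='g': π[5]=2 (border 'eg')
j=6 s[j]='g': k: 2→0; π[6]=0 (border '')
j=7 s[j]='a': π[7]=0 (border '')
j=8 s[j]='c': π[8]=0 (border '')
j=9 s[j]='e': π[9]=1 (border 'e')
j=10 s[j]='f': k: 1→0; π[10]=0 (border '')
j=11 s[j]='d': π[11]=0 (border '')
j=12 s[j]='b': π[12]=0 (border '')
j=13 s[j]='a': π[13]=0 (border '')
j=14 s[j]='a': π[14]=0 (border '')
j=15 s[j]='b': π[15]=0 (border '')
j=16 s[j]='g': π[16]=0 (border '')
j=17 s[j]='b': π[17]=0 (border '')
j=18 s[j]='f': π[18]=0 (border '')
j=19 s[j]='a': π[19]=0 (border '')
j=20 s[j]='c': π[20]=0 (border '')
j=21 s[j]='d': π[21]=0 (border '')
j=22 s[j]='e': π[22]=1 (border 'e')
j=23 s[j]='b': k: 1→0; π[23]=0 (border '')
j=24 s[j]='a': π[24]=0 (border '')
j=25 s[j]='c': π[25]=0 (border '')
j=26 s[j]='b': π[26]=0 (border '')
j=27 s[j]='d': π[27]=0 (border '')
j=28 s[j]='c': π[28]=0 (border '')
j=29 s[j]='b': π[29]=0 (border '')
j=30 s[j]='a': π[30]=0 (border '')
j=31 s[j]='d': π[31]=0 (border '')
j=32 s[j]='e': π[32]=1 (border 'e')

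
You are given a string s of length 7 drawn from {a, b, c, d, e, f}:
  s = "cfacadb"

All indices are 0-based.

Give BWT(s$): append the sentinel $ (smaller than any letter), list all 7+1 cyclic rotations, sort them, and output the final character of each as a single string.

rank  rotation  last
    0  $cfacadb  b
    1  acadb$cf  f
    2  adb$cfac  c
    3  b$cfacad  d
    4  cadb$cfa  a
    5  cfacadb$  $
    6  db$cfaca  a
    7  facadb$c  c

bfcda$ac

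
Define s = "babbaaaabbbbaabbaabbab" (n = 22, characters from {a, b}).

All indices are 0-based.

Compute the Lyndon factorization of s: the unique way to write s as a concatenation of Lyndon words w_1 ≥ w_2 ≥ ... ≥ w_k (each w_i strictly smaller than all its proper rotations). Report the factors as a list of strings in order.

emit factor 1: 'b' (i=0, period=1)
emit factor 2: 'abb' (i=1, period=3)
emit factor 3: 'aaaabbbbaabbaabbab' (i=4, period=18)

["b", "abb", "aaaabbbbaabbaabbab"]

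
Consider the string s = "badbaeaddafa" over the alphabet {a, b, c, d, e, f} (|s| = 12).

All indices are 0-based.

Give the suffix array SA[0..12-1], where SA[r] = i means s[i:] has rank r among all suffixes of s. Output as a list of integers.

rank→(start, suffix):
  0 → (11, 'a')
  1 → (1, 'adbaeaddafa')
  2 → (6, 'addafa')
  3 → (4, 'aeaddafa')
  4 → (9, 'afa')
  5 → (0, 'badbaeaddafa')
  6 → (3, 'baeaddafa')
  7 → (8, 'dafa')
  8 → (2, 'dbaeaddafa')
  9 → (7, 'ddafa')
  10 → (5, 'eaddafa')
  11 → (10, 'fa')

[11, 1, 6, 4, 9, 0, 3, 8, 2, 7, 5, 10]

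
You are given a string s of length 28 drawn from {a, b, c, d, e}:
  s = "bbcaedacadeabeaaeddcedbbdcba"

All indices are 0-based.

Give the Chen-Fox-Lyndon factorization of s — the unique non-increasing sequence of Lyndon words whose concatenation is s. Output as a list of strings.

["bbc", "aed", "acade", "abe", "aaeddcedbbdcb", "a"]

emit factor 1: 'bbc' (i=0, period=3)
emit factor 2: 'aed' (i=3, period=3)
emit factor 3: 'acade' (i=6, period=5)
emit factor 4: 'abe' (i=11, period=3)
emit factor 5: 'aaeddcedbbdcb' (i=14, period=13)
emit factor 6: 'a' (i=27, period=1)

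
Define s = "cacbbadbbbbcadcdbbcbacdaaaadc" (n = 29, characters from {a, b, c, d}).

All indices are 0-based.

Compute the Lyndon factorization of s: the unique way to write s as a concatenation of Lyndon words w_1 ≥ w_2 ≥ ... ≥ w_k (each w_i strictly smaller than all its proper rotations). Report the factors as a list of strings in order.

["c", "acbbadbbbbcadcdbbcbacd", "aaaadc"]

emit factor 1: 'c' (i=0, period=1)
emit factor 2: 'acbbadbbbbcadcdbbcbacd' (i=1, period=22)
emit factor 3: 'aaaadc' (i=23, period=6)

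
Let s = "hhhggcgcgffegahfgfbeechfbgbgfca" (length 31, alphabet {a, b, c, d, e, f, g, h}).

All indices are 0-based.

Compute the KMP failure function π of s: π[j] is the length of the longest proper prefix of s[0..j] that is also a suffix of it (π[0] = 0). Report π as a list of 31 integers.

π[0] = 0
j=1 s[j]='h': π[1]=1 (border 'h')
j=2 s[j]='h': π[2]=2 (border 'hh')
j=3 s[j]='g': k: 2→1→0; π[3]=0 (border '')
j=4 s[j]='g': π[4]=0 (border '')
j=5 s[j]='c': π[5]=0 (border '')
j=6 s[j]='g': π[6]=0 (border '')
j=7 s[j]='c': π[7]=0 (border '')
j=8 s[j]='g': π[8]=0 (border '')
j=9 s[j]='f': π[9]=0 (border '')
j=10 s[j]='f': π[10]=0 (border '')
j=11 s[j]='e': π[11]=0 (border '')
j=12 s[j]='g': π[12]=0 (border '')
j=13 s[j]='a': π[13]=0 (border '')
j=14 s[j]='h': π[14]=1 (border 'h')
j=15 s[j]='f': k: 1→0; π[15]=0 (border '')
j=16 s[j]='g': π[16]=0 (border '')
j=17 s[j]='f': π[17]=0 (border '')
j=18 s[j]='b': π[18]=0 (border '')
j=19 s[j]='e': π[19]=0 (border '')
j=20 s[j]='e': π[20]=0 (border '')
j=21 s[j]='c': π[21]=0 (border '')
j=22 s[j]='h': π[22]=1 (border 'h')
j=23 s[j]='f': k: 1→0; π[23]=0 (border '')
j=24 s[j]='b': π[24]=0 (border '')
j=25 s[j]='g': π[25]=0 (border '')
j=26 s[j]='b': π[26]=0 (border '')
j=27 s[j]='g': π[27]=0 (border '')
j=28 s[j]='f': π[28]=0 (border '')
j=29 s[j]='c': π[29]=0 (border '')
j=30 s[j]='a': π[30]=0 (border '')

[0, 1, 2, 0, 0, 0, 0, 0, 0, 0, 0, 0, 0, 0, 1, 0, 0, 0, 0, 0, 0, 0, 1, 0, 0, 0, 0, 0, 0, 0, 0]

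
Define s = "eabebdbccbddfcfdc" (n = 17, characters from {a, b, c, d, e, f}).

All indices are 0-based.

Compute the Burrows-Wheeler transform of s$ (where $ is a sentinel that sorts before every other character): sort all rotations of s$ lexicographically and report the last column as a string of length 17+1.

cedecadcbfbfbd$bdc

rank  rotation            last
    0  $eabebdbccbddfcfdc  c
    1  abebdbccbddfcfdc$e  e
    2  bccbddfcfdc$eabebd  d
    3  bdbccbddfcfdc$eabe  e
    4  bddfcfdc$eabebdbcc  c
    5  bebdbccbddfcfdc$ea  a
    6  c$eabebdbccbddfcfd  d
    7  cbddfcfdc$eabebdbc  c
    8  ccbddfcfdc$eabebdb  b
    9  cfdc$eabebdbccbddf  f
   10  dbccbddfcfdc$eabeb  b
   11  dc$eabebdbccbddfcf  f
   12  ddfcfdc$eabebdbccb  b
   13  dfcfdc$eabebdbccbd  d
   14  eabebdbccbddfcfdc$  $
   15  ebdbccbddfcfdc$eab  b
   16  fcfdc$eabebdbccbdd  d
   17  fdc$eabebdbccbddfc  c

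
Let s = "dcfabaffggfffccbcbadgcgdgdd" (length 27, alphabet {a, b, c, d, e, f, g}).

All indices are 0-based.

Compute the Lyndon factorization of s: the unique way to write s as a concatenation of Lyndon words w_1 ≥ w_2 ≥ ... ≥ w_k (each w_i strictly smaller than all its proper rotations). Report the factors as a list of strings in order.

emit factor 1: 'd' (i=0, period=1)
emit factor 2: 'cf' (i=1, period=2)
emit factor 3: 'abaffggfffccbcbadgcgdgdd' (i=3, period=24)

["d", "cf", "abaffggfffccbcbadgcgdgdd"]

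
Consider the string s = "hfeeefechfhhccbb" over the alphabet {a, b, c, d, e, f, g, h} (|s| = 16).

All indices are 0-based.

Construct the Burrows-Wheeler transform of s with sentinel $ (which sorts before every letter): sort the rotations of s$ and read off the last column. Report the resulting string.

bbccheffeeehhh$cf

rank  rotation           last
    0  $hfeeefechfhhccbb  b
    1  b$hfeeefechfhhccb  b
    2  bb$hfeeefechfhhcc  c
    3  cbb$hfeeefechfhhc  c
    4  ccbb$hfeeefechfhh  h
    5  chfhhccbb$hfeeefe  e
    6  echfhhccbb$hfeeef  f
    7  eeefechfhhccbb$hf  f
    8  eefechfhhccbb$hfe  e
    9  efechfhhccbb$hfee  e
   10  fechfhhccbb$hfeee  e
   11  feeefechfhhccbb$h  h
   12  fhhccbb$hfeeefech  h
   13  hccbb$hfeeefechfh  h
   14  hfeeefechfhhccbb$  $
   15  hfhhccbb$hfeeefec  c
   16  hhccbb$hfeeefechf  f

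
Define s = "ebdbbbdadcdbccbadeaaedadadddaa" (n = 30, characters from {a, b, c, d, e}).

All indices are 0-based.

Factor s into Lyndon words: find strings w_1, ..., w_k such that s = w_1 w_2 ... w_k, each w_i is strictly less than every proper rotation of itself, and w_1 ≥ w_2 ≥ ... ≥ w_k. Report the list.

emit factor 1: 'e' (i=0, period=1)
emit factor 2: 'bd' (i=1, period=2)
emit factor 3: 'bbbd' (i=3, period=4)
emit factor 4: 'adcdbccbade' (i=7, period=11)
emit factor 5: 'aaedadaddd' (i=18, period=10)
emit factor 6: 'a' (i=28, period=1)
emit factor 7: 'a' (i=29, period=1)

["e", "bd", "bbbd", "adcdbccbade", "aaedadaddd", "a", "a"]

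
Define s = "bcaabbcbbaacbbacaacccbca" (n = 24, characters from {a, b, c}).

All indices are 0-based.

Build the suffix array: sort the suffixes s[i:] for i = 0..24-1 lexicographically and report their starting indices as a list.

[23, 2, 9, 16, 3, 14, 10, 17, 8, 13, 7, 12, 4, 21, 0, 5, 22, 1, 15, 6, 11, 20, 19, 18]

sorted suffixes:
  #0 SA[0]=23  'a'
  #1 SA[1]=2  'aabbcbbaacbbacaacccbca'
  #2 SA[2]=9  'aacbbacaacccbca'
  #3 SA[3]=16  'aacccbca'
  #4 SA[4]=3  'abbcbbaacbbacaacccbca'
  #5 SA[5]=14  'acaacccbca'
  #6 SA[6]=10  'acbbacaacccbca'
  #7 SA[7]=17  'acccbca'
  #8 SA[8]=8  'baacbbacaacccbca'
  #9 SA[9]=13  'bacaacccbca'
  #10 SA[10]=7  'bbaacbbacaacccbca'
  #11 SA[11]=12  'bbacaacccbca'
  #12 SA[12]=4  'bbcbbaacbbacaacccbca'
  #13 SA[13]=21  'bca'
  #14 SA[14]=0  'bcaabbcbbaacbbacaacccbca'
  #15 SA[15]=5  'bcbbaacbbacaacccbca'
  #16 SA[16]=22  'ca'
  #17 SA[17]=1  'caabbcbbaacbbacaacccbca'
  #18 SA[18]=15  'caacccbca'
  #19 SA[19]=6  'cbbaacbbacaacccbca'
  #20 SA[20]=11  'cbbacaacccbca'
  #21 SA[21]=20  'cbca'
  #22 SA[22]=19  'ccbca'
  #23 SA[23]=18  'cccbca'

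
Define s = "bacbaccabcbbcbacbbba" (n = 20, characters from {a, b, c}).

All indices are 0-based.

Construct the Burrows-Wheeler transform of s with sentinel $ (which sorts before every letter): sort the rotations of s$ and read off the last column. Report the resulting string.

rank  rotation               last
    0  $bacbaccabcbbcbacbbba  a
    1  a$bacbaccabcbbcbacbbb  b
    2  abcbbcbacbbba$bacbacc  c
    3  acbaccabcbbcbacbbba$b  b
    4  acbbba$bacbaccabcbbcb  b
    5  accabcbbcbacbbba$bacb  b
    6  ba$bacbaccabcbbcbacbb  b
    7  bacbaccabcbbcbacbbba$  $
    8  bacbbba$bacbaccabcbbc  c
    9  baccabcbbcbacbbba$bac  c
   10  bba$bacbaccabcbbcbacb  b
   11  bbba$bacbaccabcbbcbac  c
   12  bbcbacbbba$bacbaccabc  c
   13  bcbacbbba$bacbaccabcb  b
   14  bcbbcbacbbba$bacbacca  a
   15  cabcbbcbacbbba$bacbac  c
   16  cbacbbba$bacbaccabcbb  b
   17  cbaccabcbbcbacbbba$ba  a
   18  cbbba$bacbaccabcbbcba  a
   19  cbbcbacbbba$bacbaccab  b
   20  ccabcbbcbacbbba$bacba  a

abcbbbb$ccbccbacbaaba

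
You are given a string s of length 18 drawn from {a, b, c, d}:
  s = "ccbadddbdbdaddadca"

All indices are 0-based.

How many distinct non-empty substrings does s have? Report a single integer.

147

sorted suffixes:
  #0 SA[0]=17  'a'
  #1 SA[1]=14  'adca'
  #2 SA[2]=11  'addadca'
  #3 SA[3]=3  'adddbdbdaddadca'
  #4 SA[4]=2  'badddbdbdaddadca'
  #5 SA[5]=9  'bdaddadca'
  #6 SA[6]=7  'bdbdaddadca'
  #7 SA[7]=16  'ca'
  #8 SA[8]=1  'cbadddbdbdaddadca'
  #9 SA[9]=0  'ccbadddbdbdaddadca'
  #10 SA[10]=13  'dadca'
  #11 SA[11]=10  'daddadca'
  #12 SA[12]=8  'dbdaddadca'
  #13 SA[13]=6  'dbdbdaddadca'
  #14 SA[14]=15  'dca'
  #15 SA[15]=12  'ddadca'
  #16 SA[16]=5  'ddbdbdaddadca'
  #17 SA[17]=4  'dddbdbdaddadca'

SA = [17, 14, 11, 3, 2, 9, 7, 16, 1, 0, 13, 10, 8, 6, 15, 12, 5, 4]
i: (SA[i-1],SA[i]) lcp shared
  1: (17,14) 1 'a'
  2: (14,11) 2 'ad'
  3: (11,3) 3 'add'
  4: (3,2) 0 ''
  5: (2,9) 1 'b'
  6: (9,7) 2 'bd'
  7: (7,16) 0 ''
  8: (16,1) 1 'c'
  9: (1,0) 1 'c'
  10: (0,13) 0 ''
  11: (13,10) 3 'dad'
  12: (10,8) 1 'd'
  13: (8,6) 3 'dbd'
  14: (6,15) 1 'd'
  15: (15,12) 1 'd'
  16: (12,5) 2 'dd'
  17: (5,4) 2 'dd'

n(n+1)/2 = 18·19/2 = 171
Σ LCP = 0 + 1 + 2 + 3 + 0 + 1 + 2 + 0 + 1 + 1 + 0 + 3 + 1 + 3 + 1 + 1 + 2 + 2 = 24
distinct = 171 − 24 = 147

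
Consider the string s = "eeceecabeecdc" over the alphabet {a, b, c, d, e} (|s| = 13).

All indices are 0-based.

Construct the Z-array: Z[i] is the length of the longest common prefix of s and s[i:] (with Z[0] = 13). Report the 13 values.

[13, 1, 0, 3, 1, 0, 0, 0, 3, 1, 0, 0, 0]

Z[0]=13
i=1: fresh scan; Z[1]=1 grow→box=[1,2)
i=2: fresh scan; Z[2]=0
i=3: fresh scan; Z[3]=3 grow→box=[3,6)
i=4: min(r-i=2, Z[1]=1)=1; Z[4]=1
i=5: min(r-i=1, Z[2]=0)=0; Z[5]=0
i=6: fresh scan; Z[6]=0
i=7: fresh scan; Z[7]=0
i=8: fresh scan; Z[8]=3 grow→box=[8,11)
i=9: min(r-i=2, Z[1]=1)=1; Z[9]=1
i=10: min(r-i=1, Z[2]=0)=0; Z[10]=0
i=11: fresh scan; Z[11]=0
i=12: fresh scan; Z[12]=0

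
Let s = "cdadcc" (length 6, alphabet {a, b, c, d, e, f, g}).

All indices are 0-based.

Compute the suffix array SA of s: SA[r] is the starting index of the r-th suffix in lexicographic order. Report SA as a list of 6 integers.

rank→(start, suffix):
  0 → (2, 'adcc')
  1 → (5, 'c')
  2 → (4, 'cc')
  3 → (0, 'cdadcc')
  4 → (1, 'dadcc')
  5 → (3, 'dcc')

[2, 5, 4, 0, 1, 3]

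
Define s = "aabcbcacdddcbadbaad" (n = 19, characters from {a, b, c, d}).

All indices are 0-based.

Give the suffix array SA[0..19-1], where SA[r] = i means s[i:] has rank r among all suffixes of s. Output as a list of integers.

rank→(start, suffix):
  0 → (0, 'aabcbcacdddcbadbaad')
  1 → (16, 'aad')
  2 → (1, 'abcbcacdddcbadbaad')
  3 → (6, 'acdddcbadbaad')
  4 → (17, 'ad')
  5 → (13, 'adbaad')
  6 → (15, 'baad')
  7 → (12, 'badbaad')
  8 → (4, 'bcacdddcbadbaad')
  9 → (2, 'bcbcacdddcbadbaad')
  10 → (5, 'cacdddcbadbaad')
  11 → (11, 'cbadbaad')
  12 → (3, 'cbcacdddcbadbaad')
  13 → (7, 'cdddcbadbaad')
  14 → (18, 'd')
  15 → (14, 'dbaad')
  16 → (10, 'dcbadbaad')
  17 → (9, 'ddcbadbaad')
  18 → (8, 'dddcbadbaad')

[0, 16, 1, 6, 17, 13, 15, 12, 4, 2, 5, 11, 3, 7, 18, 14, 10, 9, 8]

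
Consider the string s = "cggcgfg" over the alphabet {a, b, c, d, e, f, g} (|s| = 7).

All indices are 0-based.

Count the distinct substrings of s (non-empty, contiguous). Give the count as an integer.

23

sorted suffixes:
  #0 SA[0]=3  'cgfg'
  #1 SA[1]=0  'cggcgfg'
  #2 SA[2]=5  'fg'
  #3 SA[3]=6  'g'
  #4 SA[4]=2  'gcgfg'
  #5 SA[5]=4  'gfg'
  #6 SA[6]=1  'ggcgfg'

SA = [3, 0, 5, 6, 2, 4, 1]
rank  pair      lcp
   1  s[3:],s[0:]  2  'cg'
   2  s[0:],s[5:]  0  ''
   3  s[5:],s[6:]  0  ''
   4  s[6:],s[2:]  1  'g'
   5  s[2:],s[4:]  1  'g'
   6  s[4:],s[1:]  1  'g'

n(n+1)/2 = 7·8/2 = 28
Σ LCP = 0 + 2 + 0 + 0 + 1 + 1 + 1 = 5
distinct = 28 − 5 = 23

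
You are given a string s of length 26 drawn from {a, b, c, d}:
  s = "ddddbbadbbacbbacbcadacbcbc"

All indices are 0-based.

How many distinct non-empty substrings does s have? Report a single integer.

300

rank→(start, suffix):
  0 → (10, 'acbbacbcadacbcbc')
  1 → (14, 'acbcadacbcbc')
  2 → (20, 'acbcbc')
  3 → (18, 'adacbcbc')
  4 → (6, 'adbbacbbacbcadacbcbc')
  5 → (9, 'bacbbacbcadacbcbc')
  6 → (13, 'bacbcadacbcbc')
  7 → (5, 'badbbacbbacbcadacbcbc')
  8 → (8, 'bbacbbacbcadacbcbc')
  9 → (12, 'bbacbcadacbcbc')
  10 → (4, 'bbadbbacbbacbcadacbcbc')
  11 → (24, 'bc')
  12 → (16, 'bcadacbcbc')
  13 → (22, 'bcbc')
  14 → (25, 'c')
  15 → (17, 'cadacbcbc')
  16 → (11, 'cbbacbcadacbcbc')
  17 → (23, 'cbc')
  18 → (15, 'cbcadacbcbc')
  19 → (21, 'cbcbc')
  20 → (19, 'dacbcbc')
  21 → (7, 'dbbacbbacbcadacbcbc')
  22 → (3, 'dbbadbbacbbacbcadacbcbc')
  23 → (2, 'ddbbadbbacbbacbcadacbcbc')
  24 → (1, 'dddbbadbbacbbacbcadacbcbc')
  25 → (0, 'ddddbbadbbacbbacbcadacbcbc')

SA = [10, 14, 20, 18, 6, 9, 13, 5, 8, 12, 4, 24, 16, 22, 25, 17, 11, 23, 15, 21, 19, 7, 3, 2, 1, 0]
i: (SA[i-1],SA[i]) lcp shared
  1: (10,14) 3 'acb'
  2: (14,20) 4 'acbc'
  3: (20,18) 1 'a'
  4: (18,6) 2 'ad'
  5: (6,9) 0 ''
  6: (9,13) 4 'bacb'
  7: (13,5) 2 'ba'
  8: (5,8) 1 'b'
  9: (8,12) 5 'bbacb'
  10: (12,4) 3 'bba'
  11: (4,24) 1 'b'
  12: (24,16) 2 'bc'
  13: (16,22) 2 'bc'
  14: (22,25) 0 ''
  15: (25,17) 1 'c'
  16: (17,11) 1 'c'
  17: (11,23) 2 'cb'
  18: (23,15) 3 'cbc'
  19: (15,21) 3 'cbc'
  20: (21,19) 0 ''
  21: (19,7) 1 'd'
  22: (7,3) 4 'dbba'
  23: (3,2) 1 'd'
  24: (2,1) 2 'dd'
  25: (1,0) 3 'ddd'

n(n+1)/2 = 26·27/2 = 351
Σ LCP = 0 + 3 + 4 + 1 + 2 + 0 + 4 + 2 + 1 + 5 + 3 + 1 + 2 + 2 + 0 + 1 + 1 + 2 + 3 + 3 + 0 + 1 + 4 + 1 + 2 + 3 = 51
distinct = 351 − 51 = 300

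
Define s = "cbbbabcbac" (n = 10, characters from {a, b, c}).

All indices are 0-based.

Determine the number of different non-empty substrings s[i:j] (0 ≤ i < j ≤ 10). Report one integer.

45

rank | idx | suffix
   0 |   4 | abcbac
   1 |   8 | ac
   2 |   3 | babcbac
   3 |   7 | bac
   4 |   2 | bbabcbac
   5 |   1 | bbbabcbac
   6 |   5 | bcbac
   7 |   9 | c
   8 |   6 | cbac
   9 |   0 | cbbbabcbac

SA = [4, 8, 3, 7, 2, 1, 5, 9, 6, 0]
rank  pair      lcp
   1  s[4:],s[8:]  1  'a'
   2  s[8:],s[3:]  0  ''
   3  s[3:],s[7:]  2  'ba'
   4  s[7:],s[2:]  1  'b'
   5  s[2:],s[1:]  2  'bb'
   6  s[1:],s[5:]  1  'b'
   7  s[5:],s[9:]  0  ''
   8  s[9:],s[6:]  1  'c'
   9  s[6:],s[0:]  2  'cb'

n(n+1)/2 = 10·11/2 = 55
Σ LCP = 0 + 1 + 0 + 2 + 1 + 2 + 1 + 0 + 1 + 2 = 10
distinct = 55 − 10 = 45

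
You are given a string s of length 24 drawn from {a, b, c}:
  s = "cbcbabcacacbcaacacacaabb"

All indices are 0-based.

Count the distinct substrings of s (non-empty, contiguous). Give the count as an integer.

rank→(start, suffix):
  0 → (20, 'aabb')
  1 → (13, 'aacacacaabb')
  2 → (21, 'abb')
  3 → (4, 'abcacacbcaacacacaabb')
  4 → (18, 'acaabb')
  5 → (16, 'acacaabb')
  6 → (14, 'acacacaabb')
  7 → (7, 'acacbcaacacacaabb')
  8 → (9, 'acbcaacacacaabb')
  9 → (23, 'b')
  10 → (3, 'babcacacbcaacacacaabb')
  11 → (22, 'bb')
  12 → (11, 'bcaacacacaabb')
  13 → (5, 'bcacacbcaacacacaabb')
  14 → (1, 'bcbabcacacbcaacacacaabb')
  15 → (19, 'caabb')
  16 → (12, 'caacacacaabb')
  17 → (17, 'cacaabb')
  18 → (15, 'cacacaabb')
  19 → (6, 'cacacbcaacacacaabb')
  20 → (8, 'cacbcaacacacaabb')
  21 → (2, 'cbabcacacbcaacacacaabb')
  22 → (10, 'cbcaacacacaabb')
  23 → (0, 'cbcbabcacacbcaacacacaabb')

SA = [20, 13, 21, 4, 18, 16, 14, 7, 9, 23, 3, 22, 11, 5, 1, 19, 12, 17, 15, 6, 8, 2, 10, 0]
[i] adj suffixes → lcp
  [1] 20/13 → 2 ('aa')
  [2] 13/21 → 1 ('a')
  [3] 21/4 → 2 ('ab')
  [4] 4/18 → 1 ('a')
  [5] 18/16 → 3 ('aca')
  [6] 16/14 → 5 ('acaca')
  [7] 14/7 → 4 ('acac')
  [8] 7/9 → 2 ('ac')
  [9] 9/23 → 0 ('')
  [10] 23/3 → 1 ('b')
  [11] 3/22 → 1 ('b')
  [12] 22/11 → 1 ('b')
  [13] 11/5 → 3 ('bca')
  [14] 5/1 → 2 ('bc')
  [15] 1/19 → 0 ('')
  [16] 19/12 → 3 ('caa')
  [17] 12/17 → 2 ('ca')
  [18] 17/15 → 4 ('caca')
  [19] 15/6 → 5 ('cacac')
  [20] 6/8 → 3 ('cac')
  [21] 8/2 → 1 ('c')
  [22] 2/10 → 2 ('cb')
  [23] 10/0 → 3 ('cbc')

n(n+1)/2 = 24·25/2 = 300
Σ LCP = 0 + 2 + 1 + 2 + 1 + 3 + 5 + 4 + 2 + 0 + 1 + 1 + 1 + 3 + 2 + 0 + 3 + 2 + 4 + 5 + 3 + 1 + 2 + 3 = 51
distinct = 300 − 51 = 249

249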